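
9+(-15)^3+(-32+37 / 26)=-88311 / 26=-3396.58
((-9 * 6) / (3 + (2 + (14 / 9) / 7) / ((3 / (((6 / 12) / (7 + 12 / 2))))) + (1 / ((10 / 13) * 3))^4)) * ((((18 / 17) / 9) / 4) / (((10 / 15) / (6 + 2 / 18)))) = -2606175000 / 548441981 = -4.75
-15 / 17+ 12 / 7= 99 / 119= 0.83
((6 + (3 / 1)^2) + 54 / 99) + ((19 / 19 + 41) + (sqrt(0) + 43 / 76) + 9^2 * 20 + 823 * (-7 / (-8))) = 2398.24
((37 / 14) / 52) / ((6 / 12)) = 37 / 364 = 0.10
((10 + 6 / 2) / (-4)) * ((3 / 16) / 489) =-13 / 10432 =-0.00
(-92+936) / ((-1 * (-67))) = 844 / 67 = 12.60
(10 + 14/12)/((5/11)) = 24.57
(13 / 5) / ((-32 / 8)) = -13 / 20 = -0.65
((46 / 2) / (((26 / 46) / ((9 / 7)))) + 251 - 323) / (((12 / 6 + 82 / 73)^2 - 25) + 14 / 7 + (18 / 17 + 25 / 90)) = 2920537134 / 1767114167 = 1.65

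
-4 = -4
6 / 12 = 1 / 2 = 0.50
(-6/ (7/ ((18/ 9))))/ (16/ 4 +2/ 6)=-36/ 91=-0.40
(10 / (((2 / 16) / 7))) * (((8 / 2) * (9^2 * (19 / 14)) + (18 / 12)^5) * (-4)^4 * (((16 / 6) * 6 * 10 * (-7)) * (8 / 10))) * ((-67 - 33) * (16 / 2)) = 45965574144000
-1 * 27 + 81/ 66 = -567/ 22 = -25.77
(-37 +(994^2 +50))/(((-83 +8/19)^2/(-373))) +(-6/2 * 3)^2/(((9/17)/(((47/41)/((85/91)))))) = -27179210643212/504661005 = -53856.37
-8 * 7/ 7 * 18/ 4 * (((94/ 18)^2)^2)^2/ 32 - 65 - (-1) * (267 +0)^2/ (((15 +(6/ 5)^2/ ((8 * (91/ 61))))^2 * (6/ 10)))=-12513741421786544660449/ 20123767690318728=-621838.89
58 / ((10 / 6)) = 174 / 5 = 34.80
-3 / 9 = -1 / 3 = -0.33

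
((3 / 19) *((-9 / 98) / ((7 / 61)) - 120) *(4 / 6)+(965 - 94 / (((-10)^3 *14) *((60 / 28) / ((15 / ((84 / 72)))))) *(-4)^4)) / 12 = 196038961 / 2443875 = 80.22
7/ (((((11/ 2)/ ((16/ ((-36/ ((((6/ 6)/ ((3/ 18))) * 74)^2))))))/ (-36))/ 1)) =44158464/ 11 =4014405.82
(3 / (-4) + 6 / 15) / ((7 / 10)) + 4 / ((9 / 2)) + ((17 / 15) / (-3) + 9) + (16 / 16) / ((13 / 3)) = 9.24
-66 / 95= -0.69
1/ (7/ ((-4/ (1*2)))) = -2/ 7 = -0.29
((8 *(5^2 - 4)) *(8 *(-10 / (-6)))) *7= 15680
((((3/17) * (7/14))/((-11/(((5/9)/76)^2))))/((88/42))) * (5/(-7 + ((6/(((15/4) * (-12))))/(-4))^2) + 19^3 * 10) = -37803842125/2694235693248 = -0.01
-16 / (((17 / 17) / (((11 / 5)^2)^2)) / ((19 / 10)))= -2225432 / 3125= -712.14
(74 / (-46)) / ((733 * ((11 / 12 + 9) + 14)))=-444 / 4838533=-0.00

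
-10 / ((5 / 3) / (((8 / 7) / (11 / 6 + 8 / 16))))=-144 / 49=-2.94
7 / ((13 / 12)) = 84 / 13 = 6.46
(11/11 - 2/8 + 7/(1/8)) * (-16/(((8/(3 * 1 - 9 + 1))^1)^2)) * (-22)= 62425/8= 7803.12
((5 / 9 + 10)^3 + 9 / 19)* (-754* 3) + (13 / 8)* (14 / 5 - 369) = -491617948211 / 184680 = -2661998.85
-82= -82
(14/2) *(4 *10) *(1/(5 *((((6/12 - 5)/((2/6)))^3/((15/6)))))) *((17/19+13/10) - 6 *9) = 367472/124659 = 2.95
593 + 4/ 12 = 1780/ 3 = 593.33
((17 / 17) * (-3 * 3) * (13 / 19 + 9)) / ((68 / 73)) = -30222 / 323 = -93.57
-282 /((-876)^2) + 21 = 2685769 /127896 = 21.00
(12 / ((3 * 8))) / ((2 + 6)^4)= 1 / 8192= 0.00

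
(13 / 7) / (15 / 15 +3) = 13 / 28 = 0.46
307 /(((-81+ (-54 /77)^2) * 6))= -1820203 /2863998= -0.64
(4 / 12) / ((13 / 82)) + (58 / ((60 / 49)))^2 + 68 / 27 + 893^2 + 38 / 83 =799697.68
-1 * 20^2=-400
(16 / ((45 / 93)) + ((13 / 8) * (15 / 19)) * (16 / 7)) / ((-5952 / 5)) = -35909 / 1187424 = -0.03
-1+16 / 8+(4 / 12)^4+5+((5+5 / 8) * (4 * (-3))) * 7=-466.49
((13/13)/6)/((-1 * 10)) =-1/60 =-0.02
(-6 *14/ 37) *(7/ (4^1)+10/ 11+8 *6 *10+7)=-452445/ 407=-1111.66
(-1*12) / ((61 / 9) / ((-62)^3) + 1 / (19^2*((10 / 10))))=-9291932064 / 2122931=-4376.94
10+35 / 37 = 405 / 37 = 10.95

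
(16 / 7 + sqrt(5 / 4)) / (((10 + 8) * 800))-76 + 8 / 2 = -453599 / 6300 + sqrt(5) / 28800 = -72.00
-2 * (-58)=116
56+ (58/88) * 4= 645/11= 58.64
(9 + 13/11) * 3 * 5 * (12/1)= 20160/11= 1832.73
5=5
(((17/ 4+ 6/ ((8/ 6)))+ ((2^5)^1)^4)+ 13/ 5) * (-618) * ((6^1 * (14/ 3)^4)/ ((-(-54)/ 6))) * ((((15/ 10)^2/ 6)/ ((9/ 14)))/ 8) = -36304631638387/ 2430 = -14940177628.97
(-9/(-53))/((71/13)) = 117/3763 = 0.03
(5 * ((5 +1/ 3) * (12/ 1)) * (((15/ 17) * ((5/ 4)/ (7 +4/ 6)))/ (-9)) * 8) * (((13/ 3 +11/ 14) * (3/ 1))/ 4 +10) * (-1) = 1550000/ 2737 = 566.31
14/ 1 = 14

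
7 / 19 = 0.37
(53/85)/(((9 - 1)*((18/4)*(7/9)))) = 53/2380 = 0.02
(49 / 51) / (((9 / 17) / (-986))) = -48314 / 27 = -1789.41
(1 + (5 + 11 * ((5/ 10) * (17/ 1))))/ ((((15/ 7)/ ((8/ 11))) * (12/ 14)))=19502/ 495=39.40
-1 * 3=-3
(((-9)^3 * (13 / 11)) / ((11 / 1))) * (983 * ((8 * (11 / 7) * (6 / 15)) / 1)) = -387153.91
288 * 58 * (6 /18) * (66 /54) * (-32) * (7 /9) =-4573184 /27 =-169377.19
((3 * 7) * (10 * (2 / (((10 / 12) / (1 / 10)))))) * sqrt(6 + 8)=252 * sqrt(14) / 5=188.58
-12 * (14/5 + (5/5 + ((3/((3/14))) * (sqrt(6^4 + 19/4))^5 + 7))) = -6253449279 * sqrt(43)/4 - 648/5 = -10251652432.57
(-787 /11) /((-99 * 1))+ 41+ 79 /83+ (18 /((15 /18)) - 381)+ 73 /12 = -561560291 /1807740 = -310.64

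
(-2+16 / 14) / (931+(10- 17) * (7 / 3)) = -0.00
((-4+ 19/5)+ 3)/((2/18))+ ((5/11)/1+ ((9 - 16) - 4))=806/55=14.65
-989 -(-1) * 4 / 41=-988.90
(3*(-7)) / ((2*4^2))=-21 / 32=-0.66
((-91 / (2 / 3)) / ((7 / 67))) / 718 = -2613 / 1436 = -1.82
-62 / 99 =-0.63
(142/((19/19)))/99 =142/99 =1.43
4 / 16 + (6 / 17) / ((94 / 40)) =1279 / 3196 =0.40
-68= -68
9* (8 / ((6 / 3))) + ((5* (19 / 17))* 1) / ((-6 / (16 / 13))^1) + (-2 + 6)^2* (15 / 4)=94.85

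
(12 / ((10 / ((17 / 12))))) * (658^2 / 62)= 1840097 / 155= 11871.59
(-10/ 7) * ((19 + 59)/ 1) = -780/ 7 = -111.43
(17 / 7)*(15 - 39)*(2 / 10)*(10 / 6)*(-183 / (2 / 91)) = 161772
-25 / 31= -0.81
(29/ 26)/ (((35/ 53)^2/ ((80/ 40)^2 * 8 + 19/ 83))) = 8716327/ 105742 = 82.43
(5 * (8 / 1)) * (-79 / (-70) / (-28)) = -79 / 49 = -1.61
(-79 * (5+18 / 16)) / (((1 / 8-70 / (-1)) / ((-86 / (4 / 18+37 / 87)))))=28962822 / 31603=916.46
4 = 4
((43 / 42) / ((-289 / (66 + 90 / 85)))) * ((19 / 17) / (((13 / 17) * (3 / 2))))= -310460 / 1341249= -0.23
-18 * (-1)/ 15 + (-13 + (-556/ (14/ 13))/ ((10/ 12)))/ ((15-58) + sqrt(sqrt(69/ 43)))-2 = 22139 * 43^(1/ 4) * 69^(3/ 4)/ 5145293090 + 951977 * sqrt(2967)/ 5145293090 + 40935011 * 43^(3/ 4) * 69^(1/ 4)/ 5145293090 + 71572600867/ 5145293090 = 14.31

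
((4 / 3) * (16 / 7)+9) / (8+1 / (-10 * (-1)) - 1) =2530 / 1491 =1.70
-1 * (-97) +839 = 936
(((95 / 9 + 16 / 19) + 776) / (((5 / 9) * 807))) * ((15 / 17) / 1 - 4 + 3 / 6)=-2396681 / 521322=-4.60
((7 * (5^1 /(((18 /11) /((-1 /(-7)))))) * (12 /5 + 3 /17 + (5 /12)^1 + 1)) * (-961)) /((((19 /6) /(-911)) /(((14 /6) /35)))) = 39223727213 /174420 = 224880.90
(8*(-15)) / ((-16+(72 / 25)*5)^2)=-375 / 8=-46.88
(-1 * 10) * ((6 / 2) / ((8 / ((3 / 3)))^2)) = -15 / 32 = -0.47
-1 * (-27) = 27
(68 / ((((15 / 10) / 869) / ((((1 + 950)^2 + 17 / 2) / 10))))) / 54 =26721683087 / 405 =65979464.41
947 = 947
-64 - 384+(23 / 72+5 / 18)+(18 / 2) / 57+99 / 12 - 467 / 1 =-1239401 / 1368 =-905.99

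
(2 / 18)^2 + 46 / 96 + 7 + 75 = 106909 / 1296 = 82.49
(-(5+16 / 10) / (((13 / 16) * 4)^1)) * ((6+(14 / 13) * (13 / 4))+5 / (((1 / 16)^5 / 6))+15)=-4152364194 / 65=-63882526.06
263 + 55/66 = 1583/6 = 263.83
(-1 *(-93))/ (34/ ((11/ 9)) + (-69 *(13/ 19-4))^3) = 2338919/ 301190562669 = 0.00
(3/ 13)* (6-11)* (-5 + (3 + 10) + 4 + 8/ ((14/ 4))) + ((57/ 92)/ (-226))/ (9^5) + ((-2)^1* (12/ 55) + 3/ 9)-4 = -42167237048479/ 2048290924680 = -20.59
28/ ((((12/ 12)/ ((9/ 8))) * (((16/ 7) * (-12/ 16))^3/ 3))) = -2401/ 128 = -18.76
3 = 3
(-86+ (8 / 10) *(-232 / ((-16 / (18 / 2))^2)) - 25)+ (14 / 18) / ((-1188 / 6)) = -6049139 / 35640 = -169.73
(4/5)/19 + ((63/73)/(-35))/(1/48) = -7916/6935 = -1.14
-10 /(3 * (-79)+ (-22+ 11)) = 5 /124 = 0.04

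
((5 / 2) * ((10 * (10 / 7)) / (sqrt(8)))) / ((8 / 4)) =125 * sqrt(2) / 28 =6.31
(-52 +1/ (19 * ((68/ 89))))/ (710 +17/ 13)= -0.07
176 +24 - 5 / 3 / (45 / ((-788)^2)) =-615544 / 27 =-22797.93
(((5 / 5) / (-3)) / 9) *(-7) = 7 / 27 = 0.26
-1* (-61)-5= 56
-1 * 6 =-6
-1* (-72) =72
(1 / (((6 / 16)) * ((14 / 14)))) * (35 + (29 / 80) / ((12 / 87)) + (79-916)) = -255799 / 120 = -2131.66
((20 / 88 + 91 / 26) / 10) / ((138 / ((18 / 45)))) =41 / 37950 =0.00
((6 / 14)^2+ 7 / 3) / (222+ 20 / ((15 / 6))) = 37 / 3381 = 0.01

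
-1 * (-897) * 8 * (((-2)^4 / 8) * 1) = 14352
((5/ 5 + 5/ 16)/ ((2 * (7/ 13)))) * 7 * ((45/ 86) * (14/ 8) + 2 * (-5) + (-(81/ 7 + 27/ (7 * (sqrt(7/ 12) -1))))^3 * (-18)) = 3716536711407/ 67424000 -766869363 * sqrt(21)/ 49000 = -16597.25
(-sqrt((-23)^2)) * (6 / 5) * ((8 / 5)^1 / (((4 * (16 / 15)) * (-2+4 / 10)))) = 207 / 32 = 6.47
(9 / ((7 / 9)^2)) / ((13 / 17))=12393 / 637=19.46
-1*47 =-47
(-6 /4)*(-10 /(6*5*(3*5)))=1 /30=0.03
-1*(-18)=18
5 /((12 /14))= 35 /6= 5.83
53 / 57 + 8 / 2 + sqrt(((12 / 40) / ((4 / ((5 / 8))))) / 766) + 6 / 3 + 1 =sqrt(2298) / 6128 + 452 / 57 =7.94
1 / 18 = 0.06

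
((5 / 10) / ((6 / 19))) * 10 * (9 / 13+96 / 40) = 1273 / 26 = 48.96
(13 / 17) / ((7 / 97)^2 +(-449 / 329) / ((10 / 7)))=-57488990 / 71427387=-0.80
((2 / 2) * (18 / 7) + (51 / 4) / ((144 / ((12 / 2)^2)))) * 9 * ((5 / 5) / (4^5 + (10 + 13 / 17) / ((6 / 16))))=98685 / 2004352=0.05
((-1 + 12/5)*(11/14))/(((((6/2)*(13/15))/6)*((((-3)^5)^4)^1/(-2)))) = -22/15109399071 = -0.00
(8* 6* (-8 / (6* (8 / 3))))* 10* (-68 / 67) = 16320 / 67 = 243.58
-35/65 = -7/13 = -0.54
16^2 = 256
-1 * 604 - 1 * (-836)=232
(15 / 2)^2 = 56.25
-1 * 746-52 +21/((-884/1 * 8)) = -5643477/7072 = -798.00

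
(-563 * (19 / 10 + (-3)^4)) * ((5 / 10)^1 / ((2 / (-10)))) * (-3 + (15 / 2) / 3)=-466727 / 8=-58340.88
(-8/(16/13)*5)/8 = -65/16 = -4.06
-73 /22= -3.32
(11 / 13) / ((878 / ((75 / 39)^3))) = 171875 / 25076558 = 0.01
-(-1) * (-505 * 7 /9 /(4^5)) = -3535 /9216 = -0.38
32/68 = 8/17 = 0.47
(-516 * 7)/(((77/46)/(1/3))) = -7912/11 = -719.27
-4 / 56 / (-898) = 1 / 12572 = 0.00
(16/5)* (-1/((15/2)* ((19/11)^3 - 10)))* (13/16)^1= 34606/483825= 0.07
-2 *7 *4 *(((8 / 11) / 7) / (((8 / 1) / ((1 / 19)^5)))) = -8 / 27237089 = -0.00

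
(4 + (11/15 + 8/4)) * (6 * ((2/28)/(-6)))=-101/210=-0.48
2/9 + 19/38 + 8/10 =137/90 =1.52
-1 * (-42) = 42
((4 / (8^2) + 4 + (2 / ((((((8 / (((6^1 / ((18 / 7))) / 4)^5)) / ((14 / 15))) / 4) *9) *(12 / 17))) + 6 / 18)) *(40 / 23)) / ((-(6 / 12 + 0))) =-887997473 / 57946752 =-15.32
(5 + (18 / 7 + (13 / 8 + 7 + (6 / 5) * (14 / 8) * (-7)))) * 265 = 22207 / 56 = 396.55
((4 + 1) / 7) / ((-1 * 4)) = -5 / 28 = -0.18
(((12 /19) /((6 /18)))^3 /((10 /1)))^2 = 544195584 /1176147025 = 0.46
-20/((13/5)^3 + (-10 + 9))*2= -625/259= -2.41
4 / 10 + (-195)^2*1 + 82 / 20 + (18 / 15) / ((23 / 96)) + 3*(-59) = 8707227 / 230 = 37857.51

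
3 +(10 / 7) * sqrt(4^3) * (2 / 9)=349 / 63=5.54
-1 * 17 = -17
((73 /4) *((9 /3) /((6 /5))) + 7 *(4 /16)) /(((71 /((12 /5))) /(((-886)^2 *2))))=892540452 /355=2514198.46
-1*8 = -8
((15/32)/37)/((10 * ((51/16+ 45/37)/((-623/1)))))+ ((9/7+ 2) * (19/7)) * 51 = 77439085/170324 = 454.66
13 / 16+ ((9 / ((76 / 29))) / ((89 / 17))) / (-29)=21371 / 27056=0.79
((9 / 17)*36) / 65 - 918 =-917.71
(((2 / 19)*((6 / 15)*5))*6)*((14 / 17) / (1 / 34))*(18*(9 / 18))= 6048 / 19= 318.32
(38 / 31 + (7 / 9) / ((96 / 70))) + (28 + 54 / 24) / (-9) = -21001 / 13392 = -1.57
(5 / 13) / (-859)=-5 / 11167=-0.00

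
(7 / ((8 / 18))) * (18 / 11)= 567 / 22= 25.77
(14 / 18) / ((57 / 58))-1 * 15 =-7289 / 513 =-14.21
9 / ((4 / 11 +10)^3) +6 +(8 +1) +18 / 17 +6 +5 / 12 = 22.48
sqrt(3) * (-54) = -54 * sqrt(3) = -93.53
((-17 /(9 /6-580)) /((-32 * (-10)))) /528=17 /97743360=0.00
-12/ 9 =-4/ 3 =-1.33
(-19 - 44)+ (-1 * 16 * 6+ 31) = -128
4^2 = 16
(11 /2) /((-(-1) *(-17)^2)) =11 /578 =0.02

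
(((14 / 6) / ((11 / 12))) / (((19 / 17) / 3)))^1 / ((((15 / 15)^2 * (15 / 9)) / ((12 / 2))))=25704 / 1045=24.60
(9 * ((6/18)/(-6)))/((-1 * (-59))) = -1/118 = -0.01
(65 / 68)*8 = 130 / 17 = 7.65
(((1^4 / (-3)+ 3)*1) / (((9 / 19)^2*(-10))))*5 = -1444 / 243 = -5.94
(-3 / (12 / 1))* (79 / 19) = -79 / 76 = -1.04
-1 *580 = -580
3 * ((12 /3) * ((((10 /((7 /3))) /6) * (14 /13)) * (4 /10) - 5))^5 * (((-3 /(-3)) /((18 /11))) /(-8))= 533806.45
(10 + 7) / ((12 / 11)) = 187 / 12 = 15.58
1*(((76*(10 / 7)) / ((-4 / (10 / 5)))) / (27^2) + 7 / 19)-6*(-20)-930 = -78506669 / 96957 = -809.71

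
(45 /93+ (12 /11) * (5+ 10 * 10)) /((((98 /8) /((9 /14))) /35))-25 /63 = 31712575 /150381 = 210.88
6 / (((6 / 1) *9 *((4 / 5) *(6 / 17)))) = 85 / 216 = 0.39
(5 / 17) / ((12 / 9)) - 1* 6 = -5.78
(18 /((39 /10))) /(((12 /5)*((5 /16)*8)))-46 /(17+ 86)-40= -53128 /1339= -39.68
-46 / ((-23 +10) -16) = 46 / 29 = 1.59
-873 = -873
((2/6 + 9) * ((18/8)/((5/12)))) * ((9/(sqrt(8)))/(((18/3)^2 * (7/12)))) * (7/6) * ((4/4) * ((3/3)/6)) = 1.48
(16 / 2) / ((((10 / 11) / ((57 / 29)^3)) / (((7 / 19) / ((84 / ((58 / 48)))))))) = 11913 / 33640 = 0.35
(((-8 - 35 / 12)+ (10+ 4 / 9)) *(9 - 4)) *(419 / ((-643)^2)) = -35615 / 14884164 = -0.00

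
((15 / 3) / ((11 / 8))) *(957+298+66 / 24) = 50310 / 11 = 4573.64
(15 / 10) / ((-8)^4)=3 / 8192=0.00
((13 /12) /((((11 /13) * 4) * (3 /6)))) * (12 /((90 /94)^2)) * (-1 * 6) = -373321 /7425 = -50.28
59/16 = 3.69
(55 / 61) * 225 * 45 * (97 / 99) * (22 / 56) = 6001875 / 1708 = 3513.98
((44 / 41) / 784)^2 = 121 / 64577296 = 0.00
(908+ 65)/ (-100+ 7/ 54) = -52542/ 5393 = -9.74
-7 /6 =-1.17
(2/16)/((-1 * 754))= -1/6032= -0.00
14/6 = 7/3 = 2.33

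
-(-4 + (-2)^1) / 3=2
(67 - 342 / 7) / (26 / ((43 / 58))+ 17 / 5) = 27305 / 57897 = 0.47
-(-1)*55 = 55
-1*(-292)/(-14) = -146/7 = -20.86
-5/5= -1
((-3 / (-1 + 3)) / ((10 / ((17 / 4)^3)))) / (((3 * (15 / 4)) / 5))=-4913 / 960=-5.12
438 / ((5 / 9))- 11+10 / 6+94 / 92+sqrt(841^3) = 25169.09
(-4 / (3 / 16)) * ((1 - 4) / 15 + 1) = -256 / 15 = -17.07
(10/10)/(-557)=-1/557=-0.00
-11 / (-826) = 11 / 826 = 0.01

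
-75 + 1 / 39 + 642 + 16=22738 / 39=583.03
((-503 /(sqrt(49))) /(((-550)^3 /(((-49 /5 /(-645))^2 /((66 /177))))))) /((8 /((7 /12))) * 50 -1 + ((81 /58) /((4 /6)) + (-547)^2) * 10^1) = 2066379833 /23128277576802293671875000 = 0.00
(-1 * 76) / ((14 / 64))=-2432 / 7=-347.43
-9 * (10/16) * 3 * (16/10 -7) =729/8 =91.12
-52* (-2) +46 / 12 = 647 / 6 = 107.83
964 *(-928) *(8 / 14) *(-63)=32205312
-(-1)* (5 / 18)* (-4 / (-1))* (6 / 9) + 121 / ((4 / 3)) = 9881 / 108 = 91.49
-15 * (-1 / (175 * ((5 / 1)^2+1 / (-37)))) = 37 / 10780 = 0.00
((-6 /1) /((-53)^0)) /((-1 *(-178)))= -3 /89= -0.03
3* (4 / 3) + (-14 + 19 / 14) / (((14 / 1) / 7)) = -65 / 28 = -2.32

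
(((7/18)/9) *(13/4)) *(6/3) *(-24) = -182/27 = -6.74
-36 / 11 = -3.27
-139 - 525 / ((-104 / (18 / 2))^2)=-1545949 / 10816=-142.93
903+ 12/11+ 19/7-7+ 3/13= 900936/1001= 900.04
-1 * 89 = -89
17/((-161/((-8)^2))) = -1088/161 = -6.76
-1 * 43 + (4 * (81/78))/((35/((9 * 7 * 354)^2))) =3836922493/65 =59029576.82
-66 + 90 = 24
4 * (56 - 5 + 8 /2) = 220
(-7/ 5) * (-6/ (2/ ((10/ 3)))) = 14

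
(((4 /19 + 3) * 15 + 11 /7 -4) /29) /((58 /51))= 155091 /111853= 1.39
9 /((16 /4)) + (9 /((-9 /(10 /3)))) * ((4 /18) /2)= 203 /108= 1.88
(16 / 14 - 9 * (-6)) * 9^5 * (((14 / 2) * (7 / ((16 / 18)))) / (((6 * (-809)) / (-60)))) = 3589883955 / 1618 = 2218716.91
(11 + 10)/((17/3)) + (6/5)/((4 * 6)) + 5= 2977/340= 8.76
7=7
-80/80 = -1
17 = 17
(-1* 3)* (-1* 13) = 39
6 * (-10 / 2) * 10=-300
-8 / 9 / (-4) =0.22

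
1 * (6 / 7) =6 / 7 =0.86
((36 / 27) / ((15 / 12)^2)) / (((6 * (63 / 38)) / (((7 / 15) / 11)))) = 1216 / 334125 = 0.00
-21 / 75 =-7 / 25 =-0.28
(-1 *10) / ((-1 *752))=0.01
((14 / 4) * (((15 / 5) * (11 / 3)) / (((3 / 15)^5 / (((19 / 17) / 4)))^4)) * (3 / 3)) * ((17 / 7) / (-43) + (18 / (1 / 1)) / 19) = 36660447597503662109375 / 1838798336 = 19937176839768.29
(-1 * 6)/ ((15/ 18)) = -36/ 5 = -7.20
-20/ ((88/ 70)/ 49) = -8575/ 11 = -779.55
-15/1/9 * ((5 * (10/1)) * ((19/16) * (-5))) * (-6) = -11875/4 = -2968.75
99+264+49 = 412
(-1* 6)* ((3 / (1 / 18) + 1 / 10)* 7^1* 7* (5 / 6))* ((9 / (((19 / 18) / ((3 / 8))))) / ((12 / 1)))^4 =-1141125526989 / 17081434112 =-66.81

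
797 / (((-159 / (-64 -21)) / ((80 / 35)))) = 1083920 / 1113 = 973.87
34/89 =0.38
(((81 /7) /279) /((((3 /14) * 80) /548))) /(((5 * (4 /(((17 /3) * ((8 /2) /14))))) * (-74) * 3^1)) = -2329 /4817400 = -0.00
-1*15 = -15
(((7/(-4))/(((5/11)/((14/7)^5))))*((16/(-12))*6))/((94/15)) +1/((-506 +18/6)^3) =940731991537/5981385769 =157.28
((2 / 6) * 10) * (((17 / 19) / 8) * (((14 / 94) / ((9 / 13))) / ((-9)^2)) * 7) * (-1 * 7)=-379015 / 7811964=-0.05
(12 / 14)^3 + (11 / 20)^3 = 2184533 / 2744000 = 0.80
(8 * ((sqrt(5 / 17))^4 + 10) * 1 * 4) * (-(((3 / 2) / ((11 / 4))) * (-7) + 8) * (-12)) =4680960 / 289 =16197.09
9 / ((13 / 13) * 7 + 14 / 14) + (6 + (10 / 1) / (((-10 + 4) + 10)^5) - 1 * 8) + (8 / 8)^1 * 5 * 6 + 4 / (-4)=14405 / 512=28.13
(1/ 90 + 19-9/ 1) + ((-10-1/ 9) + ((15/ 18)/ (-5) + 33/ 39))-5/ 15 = 16/ 65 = 0.25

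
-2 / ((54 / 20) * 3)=-20 / 81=-0.25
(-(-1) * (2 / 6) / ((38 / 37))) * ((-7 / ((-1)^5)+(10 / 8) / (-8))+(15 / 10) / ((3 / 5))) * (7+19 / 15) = 342953 / 13680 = 25.07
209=209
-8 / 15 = -0.53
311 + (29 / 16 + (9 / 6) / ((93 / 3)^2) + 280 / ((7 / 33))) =25106149 / 15376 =1632.81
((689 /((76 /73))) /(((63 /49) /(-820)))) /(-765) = 14435239 /26163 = 551.74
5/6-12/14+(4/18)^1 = 25/126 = 0.20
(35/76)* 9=315/76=4.14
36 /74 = 0.49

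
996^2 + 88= 992104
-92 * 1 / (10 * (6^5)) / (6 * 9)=-23 / 1049760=-0.00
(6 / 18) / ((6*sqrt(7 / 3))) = sqrt(21) / 126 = 0.04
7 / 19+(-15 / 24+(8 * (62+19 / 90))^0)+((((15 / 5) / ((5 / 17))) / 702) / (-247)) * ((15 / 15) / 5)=4296757 / 5779800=0.74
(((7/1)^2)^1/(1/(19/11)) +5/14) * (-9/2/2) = -117801/616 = -191.24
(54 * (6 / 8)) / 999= 3 / 74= 0.04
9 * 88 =792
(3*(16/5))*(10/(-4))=-24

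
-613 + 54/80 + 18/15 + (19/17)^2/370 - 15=-267804741/427720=-626.12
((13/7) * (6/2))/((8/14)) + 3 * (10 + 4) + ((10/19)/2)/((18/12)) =11839/228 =51.93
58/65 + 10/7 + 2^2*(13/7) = 4436/455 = 9.75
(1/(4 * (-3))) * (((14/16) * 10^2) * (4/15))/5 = -7/18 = -0.39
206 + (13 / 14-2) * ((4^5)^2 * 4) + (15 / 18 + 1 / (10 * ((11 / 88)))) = -943674797 / 210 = -4493689.51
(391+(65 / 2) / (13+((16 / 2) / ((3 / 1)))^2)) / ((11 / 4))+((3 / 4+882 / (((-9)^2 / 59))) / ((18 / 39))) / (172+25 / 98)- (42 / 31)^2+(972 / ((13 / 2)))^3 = 25628589734824245898397 / 7663843541538756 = 3344090.94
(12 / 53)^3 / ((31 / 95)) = 164160 / 4615187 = 0.04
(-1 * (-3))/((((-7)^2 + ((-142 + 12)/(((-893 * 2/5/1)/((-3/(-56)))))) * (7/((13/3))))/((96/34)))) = 1028736/5954777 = 0.17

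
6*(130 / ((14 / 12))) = 4680 / 7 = 668.57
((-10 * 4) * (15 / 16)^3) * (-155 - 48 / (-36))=2593125 / 512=5064.70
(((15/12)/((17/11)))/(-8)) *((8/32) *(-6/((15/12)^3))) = 33/425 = 0.08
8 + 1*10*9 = 98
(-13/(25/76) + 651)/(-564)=-15287/14100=-1.08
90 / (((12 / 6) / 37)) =1665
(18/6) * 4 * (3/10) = 18/5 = 3.60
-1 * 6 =-6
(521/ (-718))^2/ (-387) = -271441/ 199507788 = -0.00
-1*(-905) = 905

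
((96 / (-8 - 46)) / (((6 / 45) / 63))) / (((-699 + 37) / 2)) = 840 / 331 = 2.54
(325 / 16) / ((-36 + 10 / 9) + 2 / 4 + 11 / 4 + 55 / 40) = -2925 / 4358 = -0.67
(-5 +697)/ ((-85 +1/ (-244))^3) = -10052534528/ 8922551729021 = -0.00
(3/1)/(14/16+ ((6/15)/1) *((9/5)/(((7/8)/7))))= 600/1327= 0.45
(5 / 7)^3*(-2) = -250 / 343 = -0.73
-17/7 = -2.43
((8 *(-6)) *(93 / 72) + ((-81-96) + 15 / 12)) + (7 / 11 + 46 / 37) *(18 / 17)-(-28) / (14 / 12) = -344745 / 1628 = -211.76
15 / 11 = 1.36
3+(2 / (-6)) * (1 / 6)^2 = 323 / 108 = 2.99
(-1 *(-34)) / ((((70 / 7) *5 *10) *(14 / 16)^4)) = 34816 / 300125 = 0.12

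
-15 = -15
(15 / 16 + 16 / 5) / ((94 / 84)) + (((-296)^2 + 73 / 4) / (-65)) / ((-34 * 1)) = 1801141 / 41548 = 43.35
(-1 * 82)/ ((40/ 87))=-3567/ 20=-178.35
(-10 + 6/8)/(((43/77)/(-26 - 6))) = 22792/43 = 530.05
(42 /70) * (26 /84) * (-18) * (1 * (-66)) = 7722 /35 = 220.63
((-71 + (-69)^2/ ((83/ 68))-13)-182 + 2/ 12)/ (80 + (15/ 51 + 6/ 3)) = 30771751/ 696702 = 44.17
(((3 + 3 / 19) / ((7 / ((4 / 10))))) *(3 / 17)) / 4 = 18 / 2261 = 0.01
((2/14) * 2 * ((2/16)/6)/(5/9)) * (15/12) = 3/224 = 0.01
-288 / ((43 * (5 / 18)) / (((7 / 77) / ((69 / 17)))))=-29376 / 54395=-0.54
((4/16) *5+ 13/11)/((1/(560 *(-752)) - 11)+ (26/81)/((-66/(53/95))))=-52010320320/235319716963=-0.22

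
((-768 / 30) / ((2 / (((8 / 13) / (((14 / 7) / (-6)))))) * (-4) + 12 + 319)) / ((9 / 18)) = -384 / 2515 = -0.15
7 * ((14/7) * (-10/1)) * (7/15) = -196/3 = -65.33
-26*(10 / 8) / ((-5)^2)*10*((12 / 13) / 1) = -12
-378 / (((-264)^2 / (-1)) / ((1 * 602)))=6321 / 1936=3.26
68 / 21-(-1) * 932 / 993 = 4.18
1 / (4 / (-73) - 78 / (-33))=803 / 1854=0.43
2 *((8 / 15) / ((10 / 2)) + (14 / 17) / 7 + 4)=10772 / 1275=8.45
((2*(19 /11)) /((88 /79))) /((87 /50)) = 37525 /21054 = 1.78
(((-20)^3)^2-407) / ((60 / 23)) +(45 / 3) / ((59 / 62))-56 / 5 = 86847463853 / 3540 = 24533181.88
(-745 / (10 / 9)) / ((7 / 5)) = -6705 / 14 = -478.93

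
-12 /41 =-0.29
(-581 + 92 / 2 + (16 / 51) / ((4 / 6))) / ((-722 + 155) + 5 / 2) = 18174 / 19193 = 0.95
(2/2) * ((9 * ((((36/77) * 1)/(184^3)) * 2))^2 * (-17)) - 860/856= -386470971331056379/384673431917637632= -1.00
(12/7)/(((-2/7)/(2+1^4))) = -18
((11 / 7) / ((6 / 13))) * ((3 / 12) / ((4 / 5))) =715 / 672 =1.06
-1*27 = -27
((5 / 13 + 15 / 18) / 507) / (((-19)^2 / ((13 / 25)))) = 1 / 288990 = 0.00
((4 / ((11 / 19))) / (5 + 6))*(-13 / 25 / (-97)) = 988 / 293425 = 0.00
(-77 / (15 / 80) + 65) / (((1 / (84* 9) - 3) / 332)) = 86759568 / 2267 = 38270.65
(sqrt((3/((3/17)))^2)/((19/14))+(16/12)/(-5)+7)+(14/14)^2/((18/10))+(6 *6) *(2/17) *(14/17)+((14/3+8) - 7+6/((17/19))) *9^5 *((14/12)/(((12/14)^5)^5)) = 9566458194962007125931490729/237937374748276162560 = 40205781.90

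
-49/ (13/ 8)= -392/ 13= -30.15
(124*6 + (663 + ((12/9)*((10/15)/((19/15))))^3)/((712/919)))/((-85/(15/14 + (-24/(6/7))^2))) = -463816403323915/31382065008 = -14779.66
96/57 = 32/19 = 1.68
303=303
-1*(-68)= 68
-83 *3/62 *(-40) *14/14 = 4980/31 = 160.65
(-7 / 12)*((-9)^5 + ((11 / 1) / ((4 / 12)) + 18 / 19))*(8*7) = 36628676 / 19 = 1927825.05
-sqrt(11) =-3.32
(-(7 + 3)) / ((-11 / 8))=80 / 11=7.27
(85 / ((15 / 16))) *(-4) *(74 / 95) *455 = -128536.70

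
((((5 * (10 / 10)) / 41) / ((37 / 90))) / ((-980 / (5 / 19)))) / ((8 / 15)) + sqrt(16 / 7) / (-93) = -4 * sqrt(7) / 651 - 3375 / 22597232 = -0.02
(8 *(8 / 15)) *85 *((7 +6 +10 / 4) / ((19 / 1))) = 16864 / 57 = 295.86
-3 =-3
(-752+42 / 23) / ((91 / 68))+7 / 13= -90165 / 161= -560.03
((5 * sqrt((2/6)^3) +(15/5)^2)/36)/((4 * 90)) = sqrt(3)/23328 +1/1440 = 0.00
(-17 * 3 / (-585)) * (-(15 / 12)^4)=-2125 / 9984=-0.21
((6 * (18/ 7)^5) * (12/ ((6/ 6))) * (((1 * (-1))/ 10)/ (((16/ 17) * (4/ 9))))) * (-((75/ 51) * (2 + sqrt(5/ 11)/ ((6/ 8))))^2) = 6377292000 * sqrt(55)/ 3142909 + 531441000/ 26411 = 35170.20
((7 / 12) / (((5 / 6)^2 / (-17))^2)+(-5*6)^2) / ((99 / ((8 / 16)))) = 43388 / 6875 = 6.31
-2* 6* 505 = -6060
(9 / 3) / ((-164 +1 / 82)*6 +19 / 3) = -369 / 120244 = -0.00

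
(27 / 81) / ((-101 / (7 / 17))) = -7 / 5151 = -0.00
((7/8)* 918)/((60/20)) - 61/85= 90791/340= 267.03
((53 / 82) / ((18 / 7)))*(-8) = -742 / 369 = -2.01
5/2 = 2.50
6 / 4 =3 / 2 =1.50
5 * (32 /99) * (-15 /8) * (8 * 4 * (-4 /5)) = 77.58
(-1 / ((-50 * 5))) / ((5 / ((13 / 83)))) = 0.00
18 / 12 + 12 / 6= 7 / 2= 3.50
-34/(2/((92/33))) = -1564/33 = -47.39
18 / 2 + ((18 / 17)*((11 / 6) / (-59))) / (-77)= 9.00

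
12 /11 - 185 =-2023 /11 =-183.91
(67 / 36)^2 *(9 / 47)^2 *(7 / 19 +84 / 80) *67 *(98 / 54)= 7943451593 / 362629440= 21.91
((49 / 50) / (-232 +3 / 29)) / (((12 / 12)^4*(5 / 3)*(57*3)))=-1421 / 95831250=-0.00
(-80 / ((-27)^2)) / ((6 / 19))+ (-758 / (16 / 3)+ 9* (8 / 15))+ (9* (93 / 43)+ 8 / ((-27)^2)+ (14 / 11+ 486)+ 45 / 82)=627068832077 / 1696499640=369.63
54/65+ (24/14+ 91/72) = 124781/32760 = 3.81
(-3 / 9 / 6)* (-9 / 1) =0.50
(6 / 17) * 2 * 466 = 5592 / 17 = 328.94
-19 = -19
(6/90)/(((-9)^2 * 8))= 1/9720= 0.00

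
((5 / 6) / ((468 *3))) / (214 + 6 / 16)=1 / 361179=0.00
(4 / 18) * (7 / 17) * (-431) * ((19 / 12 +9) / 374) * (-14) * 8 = 10728452 / 85833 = 124.99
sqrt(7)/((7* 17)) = sqrt(7)/119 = 0.02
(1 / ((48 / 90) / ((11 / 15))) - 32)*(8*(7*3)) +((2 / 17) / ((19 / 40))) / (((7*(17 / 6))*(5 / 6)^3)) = -5144.98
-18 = -18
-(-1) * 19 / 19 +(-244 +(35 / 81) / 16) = -314893 / 1296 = -242.97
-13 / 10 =-1.30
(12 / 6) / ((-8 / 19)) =-19 / 4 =-4.75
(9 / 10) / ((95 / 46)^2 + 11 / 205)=130134 / 624467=0.21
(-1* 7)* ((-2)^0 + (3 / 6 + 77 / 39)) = -1897 / 78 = -24.32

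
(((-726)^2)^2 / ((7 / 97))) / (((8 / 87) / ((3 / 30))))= 146526942337479 / 35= 4186484066785.11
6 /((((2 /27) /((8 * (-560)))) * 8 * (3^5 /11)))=-6160 /3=-2053.33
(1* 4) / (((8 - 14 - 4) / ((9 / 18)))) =-1 / 5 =-0.20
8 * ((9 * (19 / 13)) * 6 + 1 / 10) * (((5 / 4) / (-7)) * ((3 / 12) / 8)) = -10273 / 2912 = -3.53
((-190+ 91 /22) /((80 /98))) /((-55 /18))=1803249 /24200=74.51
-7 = -7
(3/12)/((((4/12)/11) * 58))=33/232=0.14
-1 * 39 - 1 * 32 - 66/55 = -361/5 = -72.20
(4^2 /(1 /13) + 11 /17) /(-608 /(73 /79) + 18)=-258931 /794206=-0.33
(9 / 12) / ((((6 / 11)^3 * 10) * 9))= 1331 / 25920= 0.05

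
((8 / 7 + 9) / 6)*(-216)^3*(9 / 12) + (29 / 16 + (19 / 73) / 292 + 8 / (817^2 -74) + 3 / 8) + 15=-727097509249553383 / 56906472560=-12777061.67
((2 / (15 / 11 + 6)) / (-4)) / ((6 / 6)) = -11 / 162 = -0.07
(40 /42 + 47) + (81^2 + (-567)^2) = 6890057 /21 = 328097.95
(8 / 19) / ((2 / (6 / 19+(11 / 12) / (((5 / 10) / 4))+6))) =3112 / 1083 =2.87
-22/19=-1.16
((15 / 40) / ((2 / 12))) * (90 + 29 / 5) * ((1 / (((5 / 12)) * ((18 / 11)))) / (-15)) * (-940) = 495286 / 25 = 19811.44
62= 62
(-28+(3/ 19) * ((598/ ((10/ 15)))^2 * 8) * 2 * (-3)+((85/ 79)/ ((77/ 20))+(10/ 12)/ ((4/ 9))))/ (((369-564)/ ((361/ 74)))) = 35709960395801/ 234073840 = 152558.53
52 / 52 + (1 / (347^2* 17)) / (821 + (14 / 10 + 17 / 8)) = 67510556933 / 67510556893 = 1.00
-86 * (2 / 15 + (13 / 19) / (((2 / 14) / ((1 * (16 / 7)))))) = -952.94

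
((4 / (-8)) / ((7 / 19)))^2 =361 / 196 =1.84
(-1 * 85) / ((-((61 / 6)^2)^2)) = 110160 / 13845841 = 0.01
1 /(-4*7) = -1 /28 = -0.04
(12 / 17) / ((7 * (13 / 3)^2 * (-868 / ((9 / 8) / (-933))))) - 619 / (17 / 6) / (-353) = 139536503985 / 225460029704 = 0.62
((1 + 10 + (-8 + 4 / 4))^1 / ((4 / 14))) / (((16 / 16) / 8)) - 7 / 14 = 223 / 2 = 111.50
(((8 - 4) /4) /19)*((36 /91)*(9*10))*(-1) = -1.87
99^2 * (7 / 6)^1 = 11434.50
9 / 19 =0.47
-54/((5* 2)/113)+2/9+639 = 29.02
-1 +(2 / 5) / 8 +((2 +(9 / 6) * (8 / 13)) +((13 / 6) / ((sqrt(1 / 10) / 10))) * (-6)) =513 / 260 - 130 * sqrt(10) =-409.12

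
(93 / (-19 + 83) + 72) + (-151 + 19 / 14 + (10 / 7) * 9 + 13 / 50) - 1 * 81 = -1613613 / 11200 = -144.07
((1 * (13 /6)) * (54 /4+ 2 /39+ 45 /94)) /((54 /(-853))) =-21936601 /45684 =-480.18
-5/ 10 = -1/ 2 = -0.50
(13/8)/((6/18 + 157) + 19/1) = 39/4232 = 0.01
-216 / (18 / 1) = -12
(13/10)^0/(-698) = -1/698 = -0.00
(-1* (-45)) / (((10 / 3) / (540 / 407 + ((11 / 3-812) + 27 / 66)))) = -17727399 / 1628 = -10889.07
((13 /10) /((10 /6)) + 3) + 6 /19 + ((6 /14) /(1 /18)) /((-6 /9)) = -49713 /6650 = -7.48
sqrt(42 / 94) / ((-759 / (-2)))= 2 *sqrt(987) / 35673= 0.00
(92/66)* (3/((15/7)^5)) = 773122/8353125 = 0.09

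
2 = 2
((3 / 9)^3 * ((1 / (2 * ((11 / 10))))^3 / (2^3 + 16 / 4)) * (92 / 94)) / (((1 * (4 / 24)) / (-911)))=-2619125 / 1689039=-1.55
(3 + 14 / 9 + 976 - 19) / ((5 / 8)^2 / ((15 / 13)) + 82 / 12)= 134.07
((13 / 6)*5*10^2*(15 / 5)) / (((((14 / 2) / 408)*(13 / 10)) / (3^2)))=1311428.57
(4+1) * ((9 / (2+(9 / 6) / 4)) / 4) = 90 / 19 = 4.74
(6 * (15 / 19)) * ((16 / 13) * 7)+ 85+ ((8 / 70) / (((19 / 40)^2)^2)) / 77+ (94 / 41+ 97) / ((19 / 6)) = 157.19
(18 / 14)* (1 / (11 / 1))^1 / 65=9 / 5005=0.00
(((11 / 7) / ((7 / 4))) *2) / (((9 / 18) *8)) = 22 / 49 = 0.45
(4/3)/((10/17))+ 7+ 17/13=2062/195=10.57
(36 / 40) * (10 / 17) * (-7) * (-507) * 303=9678123 / 17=569301.35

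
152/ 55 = 2.76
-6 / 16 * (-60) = 45 / 2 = 22.50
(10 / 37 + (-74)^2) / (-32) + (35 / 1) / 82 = -4143391 / 24272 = -170.71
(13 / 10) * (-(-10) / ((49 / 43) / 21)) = 1677 / 7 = 239.57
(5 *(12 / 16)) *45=675 / 4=168.75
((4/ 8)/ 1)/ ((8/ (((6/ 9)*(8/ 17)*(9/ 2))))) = 0.09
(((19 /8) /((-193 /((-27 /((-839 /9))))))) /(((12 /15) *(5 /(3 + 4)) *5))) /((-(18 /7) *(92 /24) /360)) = 678699 /14897284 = 0.05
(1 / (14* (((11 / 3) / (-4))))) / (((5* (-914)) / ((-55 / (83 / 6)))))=-18 / 265517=-0.00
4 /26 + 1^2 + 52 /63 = 1621 /819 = 1.98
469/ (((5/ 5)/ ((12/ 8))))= 1407/ 2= 703.50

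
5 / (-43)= -0.12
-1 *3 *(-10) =30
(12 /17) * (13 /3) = 52 /17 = 3.06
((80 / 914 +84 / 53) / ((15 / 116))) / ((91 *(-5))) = -361456 / 12716025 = -0.03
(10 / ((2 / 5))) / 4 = 25 / 4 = 6.25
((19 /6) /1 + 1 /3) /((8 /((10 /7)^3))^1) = 125 /98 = 1.28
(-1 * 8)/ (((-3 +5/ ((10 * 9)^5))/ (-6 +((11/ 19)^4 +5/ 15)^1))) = -6838768595520000/ 461719483609679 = -14.81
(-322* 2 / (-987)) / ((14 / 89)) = 4094 / 987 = 4.15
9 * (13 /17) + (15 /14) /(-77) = 125871 /18326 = 6.87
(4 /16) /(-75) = -1 /300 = -0.00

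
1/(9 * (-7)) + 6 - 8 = -2.02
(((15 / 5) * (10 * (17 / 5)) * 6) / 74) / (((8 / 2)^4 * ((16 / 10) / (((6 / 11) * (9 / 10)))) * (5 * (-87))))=-1377 / 60431360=-0.00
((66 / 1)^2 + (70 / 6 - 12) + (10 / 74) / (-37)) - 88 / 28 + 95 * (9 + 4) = 160635617 / 28749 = 5587.52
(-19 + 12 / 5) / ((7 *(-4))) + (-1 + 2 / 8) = -11 / 70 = -0.16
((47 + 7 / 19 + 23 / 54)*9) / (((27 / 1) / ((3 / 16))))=2.99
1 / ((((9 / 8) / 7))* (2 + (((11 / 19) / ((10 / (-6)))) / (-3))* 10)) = 266 / 135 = 1.97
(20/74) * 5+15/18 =485/222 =2.18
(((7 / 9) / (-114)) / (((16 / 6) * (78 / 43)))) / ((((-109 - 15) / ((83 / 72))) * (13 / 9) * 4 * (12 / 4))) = 24983 / 33025314816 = 0.00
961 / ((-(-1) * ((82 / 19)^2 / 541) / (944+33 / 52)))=9219238584581 / 349648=26367199.54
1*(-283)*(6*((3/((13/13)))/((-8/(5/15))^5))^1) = 283/442368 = 0.00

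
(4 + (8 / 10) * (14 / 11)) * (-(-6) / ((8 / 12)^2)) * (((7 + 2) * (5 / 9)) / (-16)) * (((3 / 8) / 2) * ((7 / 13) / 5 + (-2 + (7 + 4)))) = -206793 / 5720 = -36.15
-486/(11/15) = -7290/11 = -662.73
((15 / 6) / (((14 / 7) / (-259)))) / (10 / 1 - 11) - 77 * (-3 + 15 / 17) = 33103 / 68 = 486.81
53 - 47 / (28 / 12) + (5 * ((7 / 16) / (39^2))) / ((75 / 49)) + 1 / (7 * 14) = 587913727 / 17886960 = 32.87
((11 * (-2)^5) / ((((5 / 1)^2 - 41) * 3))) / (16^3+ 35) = 22 / 12393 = 0.00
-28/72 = -7/18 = -0.39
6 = 6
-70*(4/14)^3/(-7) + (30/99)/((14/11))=485/1029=0.47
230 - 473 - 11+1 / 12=-3047 / 12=-253.92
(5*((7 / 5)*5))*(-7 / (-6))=245 / 6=40.83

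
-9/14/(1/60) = -270/7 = -38.57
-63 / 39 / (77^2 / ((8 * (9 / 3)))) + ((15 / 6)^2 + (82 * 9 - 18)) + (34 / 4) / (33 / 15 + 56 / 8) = 184157319 / 253253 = 727.17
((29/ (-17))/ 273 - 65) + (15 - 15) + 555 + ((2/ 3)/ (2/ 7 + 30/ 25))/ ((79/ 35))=27649801/ 56406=490.19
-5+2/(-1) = -7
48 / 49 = 0.98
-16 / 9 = -1.78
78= 78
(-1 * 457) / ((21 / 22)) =-10054 / 21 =-478.76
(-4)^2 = 16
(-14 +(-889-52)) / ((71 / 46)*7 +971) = -43930 / 45163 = -0.97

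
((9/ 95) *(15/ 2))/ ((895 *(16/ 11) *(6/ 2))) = 0.00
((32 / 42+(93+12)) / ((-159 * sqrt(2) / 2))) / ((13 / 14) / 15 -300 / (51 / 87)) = 377570 * sqrt(2) / 290457861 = 0.00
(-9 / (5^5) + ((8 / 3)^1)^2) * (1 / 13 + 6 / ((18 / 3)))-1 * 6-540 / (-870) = 24129614 / 10603125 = 2.28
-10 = -10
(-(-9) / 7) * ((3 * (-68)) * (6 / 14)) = -5508 / 49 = -112.41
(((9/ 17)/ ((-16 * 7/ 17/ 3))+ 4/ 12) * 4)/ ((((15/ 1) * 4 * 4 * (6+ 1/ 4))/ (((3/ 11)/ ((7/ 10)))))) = 31/ 323400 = 0.00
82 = 82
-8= -8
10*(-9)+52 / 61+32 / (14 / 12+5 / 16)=-292402 / 4331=-67.51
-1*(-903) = 903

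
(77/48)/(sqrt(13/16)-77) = -5929/284553-77*sqrt(13)/1138212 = -0.02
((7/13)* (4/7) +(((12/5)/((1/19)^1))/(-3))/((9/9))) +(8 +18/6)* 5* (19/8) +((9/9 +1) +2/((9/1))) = 552029/4680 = 117.95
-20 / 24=-5 / 6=-0.83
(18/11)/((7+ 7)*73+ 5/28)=504/314831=0.00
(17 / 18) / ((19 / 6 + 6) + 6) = 17 / 273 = 0.06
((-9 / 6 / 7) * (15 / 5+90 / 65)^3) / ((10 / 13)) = -555579 / 23660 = -23.48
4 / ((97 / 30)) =120 / 97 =1.24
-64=-64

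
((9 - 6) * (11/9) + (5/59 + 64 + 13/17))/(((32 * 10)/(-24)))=-5.14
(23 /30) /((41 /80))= 184 /123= 1.50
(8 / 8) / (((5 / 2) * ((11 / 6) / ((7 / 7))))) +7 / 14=0.72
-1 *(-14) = 14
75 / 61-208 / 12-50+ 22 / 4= -22181 / 366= -60.60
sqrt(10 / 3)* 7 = 7* sqrt(30) / 3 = 12.78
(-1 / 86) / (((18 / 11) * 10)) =-11 / 15480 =-0.00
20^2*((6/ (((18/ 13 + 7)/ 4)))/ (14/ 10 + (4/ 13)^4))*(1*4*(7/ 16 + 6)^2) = 984761859250/ 7310521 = 134704.74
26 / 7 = 3.71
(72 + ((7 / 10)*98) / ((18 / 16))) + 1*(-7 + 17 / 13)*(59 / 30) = 121.78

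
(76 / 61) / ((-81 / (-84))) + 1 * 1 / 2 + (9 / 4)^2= 180631 / 26352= 6.85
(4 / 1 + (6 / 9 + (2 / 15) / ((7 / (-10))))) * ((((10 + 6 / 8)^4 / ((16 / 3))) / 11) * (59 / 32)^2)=559339775207 / 161480704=3463.82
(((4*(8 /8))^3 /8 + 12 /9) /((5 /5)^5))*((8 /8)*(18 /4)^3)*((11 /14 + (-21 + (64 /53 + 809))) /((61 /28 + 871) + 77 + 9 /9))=997083675 /1411549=706.38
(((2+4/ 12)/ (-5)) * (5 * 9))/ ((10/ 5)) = -21/ 2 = -10.50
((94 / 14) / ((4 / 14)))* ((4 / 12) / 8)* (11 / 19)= 517 / 912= 0.57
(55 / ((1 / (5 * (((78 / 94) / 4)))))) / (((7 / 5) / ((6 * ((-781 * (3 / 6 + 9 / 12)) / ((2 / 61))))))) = -38321229375 / 5264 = -7279868.80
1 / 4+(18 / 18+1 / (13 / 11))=109 / 52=2.10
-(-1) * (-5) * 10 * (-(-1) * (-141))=7050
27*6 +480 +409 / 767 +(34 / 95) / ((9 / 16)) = 421780913 / 655785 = 643.17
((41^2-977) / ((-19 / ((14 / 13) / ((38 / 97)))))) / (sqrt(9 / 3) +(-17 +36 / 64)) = 122372096 * sqrt(3) / 321005893 +2011491328 / 321005893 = 6.93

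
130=130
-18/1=-18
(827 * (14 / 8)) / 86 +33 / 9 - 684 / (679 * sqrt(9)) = 14126233 / 700728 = 20.16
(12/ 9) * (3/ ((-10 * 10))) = -1/ 25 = -0.04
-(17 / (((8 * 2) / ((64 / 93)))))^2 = -4624 / 8649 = -0.53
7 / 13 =0.54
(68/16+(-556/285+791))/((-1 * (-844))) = 904361/962160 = 0.94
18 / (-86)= -9 / 43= -0.21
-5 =-5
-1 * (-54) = 54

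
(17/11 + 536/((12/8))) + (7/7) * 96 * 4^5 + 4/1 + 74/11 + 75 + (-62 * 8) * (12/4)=3209600/33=97260.61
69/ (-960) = -23/ 320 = -0.07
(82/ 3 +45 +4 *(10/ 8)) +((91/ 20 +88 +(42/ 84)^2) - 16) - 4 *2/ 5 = 2288/ 15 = 152.53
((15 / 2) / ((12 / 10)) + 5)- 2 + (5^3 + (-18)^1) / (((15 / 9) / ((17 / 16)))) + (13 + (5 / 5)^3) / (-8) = 6057 / 80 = 75.71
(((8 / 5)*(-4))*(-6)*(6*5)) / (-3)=-384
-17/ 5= -3.40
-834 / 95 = -8.78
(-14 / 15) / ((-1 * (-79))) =-14 / 1185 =-0.01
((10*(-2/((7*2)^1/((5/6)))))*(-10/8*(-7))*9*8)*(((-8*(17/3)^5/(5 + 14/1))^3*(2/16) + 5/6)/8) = 45798768803653062456125/262451074968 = 174504024451.94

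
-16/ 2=-8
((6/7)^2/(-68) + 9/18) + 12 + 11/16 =175619/13328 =13.18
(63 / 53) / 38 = 63 / 2014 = 0.03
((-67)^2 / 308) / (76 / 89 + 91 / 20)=1997605 / 740663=2.70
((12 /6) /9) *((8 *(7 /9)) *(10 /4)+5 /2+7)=451 /81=5.57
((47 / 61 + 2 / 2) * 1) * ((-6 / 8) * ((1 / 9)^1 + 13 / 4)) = -1089 / 244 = -4.46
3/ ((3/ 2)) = 2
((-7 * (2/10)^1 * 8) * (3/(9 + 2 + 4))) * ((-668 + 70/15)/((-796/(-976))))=27328/15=1821.87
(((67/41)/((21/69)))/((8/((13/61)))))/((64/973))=2784587/1280512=2.17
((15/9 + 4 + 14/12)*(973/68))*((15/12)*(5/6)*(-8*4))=-997325/306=-3259.23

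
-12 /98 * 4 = -24 /49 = -0.49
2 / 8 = 0.25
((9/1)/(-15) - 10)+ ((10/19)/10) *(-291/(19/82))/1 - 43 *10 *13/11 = -11612823/19855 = -584.88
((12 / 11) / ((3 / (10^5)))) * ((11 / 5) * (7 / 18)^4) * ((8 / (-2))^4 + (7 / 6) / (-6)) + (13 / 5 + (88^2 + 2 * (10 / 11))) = 1545282617737 / 3247695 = 475809.03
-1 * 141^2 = -19881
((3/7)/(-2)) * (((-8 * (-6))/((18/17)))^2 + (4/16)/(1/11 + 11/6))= -440.41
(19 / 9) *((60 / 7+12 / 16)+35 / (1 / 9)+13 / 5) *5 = 869611 / 252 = 3450.84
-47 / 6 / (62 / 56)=-7.08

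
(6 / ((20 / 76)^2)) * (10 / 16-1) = -3249 / 100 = -32.49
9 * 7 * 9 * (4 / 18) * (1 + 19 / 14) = 297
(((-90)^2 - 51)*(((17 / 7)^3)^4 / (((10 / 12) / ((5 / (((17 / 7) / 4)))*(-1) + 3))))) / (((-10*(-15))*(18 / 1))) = -8183683303610761171 / 10380965400750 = -788335.48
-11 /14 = -0.79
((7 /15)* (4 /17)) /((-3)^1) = -28 /765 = -0.04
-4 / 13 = -0.31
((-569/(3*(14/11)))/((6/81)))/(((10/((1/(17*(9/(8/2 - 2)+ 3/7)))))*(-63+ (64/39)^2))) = 28559817/717305140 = 0.04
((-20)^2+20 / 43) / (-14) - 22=-2176 / 43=-50.60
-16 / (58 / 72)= -576 / 29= -19.86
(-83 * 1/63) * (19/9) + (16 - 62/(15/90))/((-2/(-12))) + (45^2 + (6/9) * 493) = 121840/567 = 214.89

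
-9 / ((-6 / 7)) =21 / 2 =10.50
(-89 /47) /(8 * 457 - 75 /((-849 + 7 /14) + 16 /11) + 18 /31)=-0.00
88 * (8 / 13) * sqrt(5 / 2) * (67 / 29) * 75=1768800 * sqrt(10) / 377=14836.70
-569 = -569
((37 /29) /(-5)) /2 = -37 /290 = -0.13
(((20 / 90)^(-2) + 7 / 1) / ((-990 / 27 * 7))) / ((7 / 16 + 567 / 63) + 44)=-218 / 109725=-0.00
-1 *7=-7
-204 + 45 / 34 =-6891 / 34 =-202.68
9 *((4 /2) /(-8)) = -9 /4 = -2.25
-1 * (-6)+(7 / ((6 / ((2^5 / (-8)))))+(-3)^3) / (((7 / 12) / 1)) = -338 / 7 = -48.29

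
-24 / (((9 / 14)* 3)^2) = -1568 / 243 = -6.45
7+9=16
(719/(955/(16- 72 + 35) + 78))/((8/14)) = 105693/2732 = 38.69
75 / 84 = 25 / 28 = 0.89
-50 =-50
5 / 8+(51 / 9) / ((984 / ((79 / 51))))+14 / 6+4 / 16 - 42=-38.78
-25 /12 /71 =-25 /852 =-0.03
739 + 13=752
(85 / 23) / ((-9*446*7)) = -85 / 646254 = -0.00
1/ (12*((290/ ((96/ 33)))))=4/ 4785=0.00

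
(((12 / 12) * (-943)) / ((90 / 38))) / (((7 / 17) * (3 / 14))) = -609178 / 135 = -4512.43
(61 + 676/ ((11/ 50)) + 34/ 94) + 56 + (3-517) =1383538/ 517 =2676.09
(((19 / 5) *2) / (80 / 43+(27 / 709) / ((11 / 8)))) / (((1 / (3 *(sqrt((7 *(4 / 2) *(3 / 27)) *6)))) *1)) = 36.89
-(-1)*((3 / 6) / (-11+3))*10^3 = -125 / 2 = -62.50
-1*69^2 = -4761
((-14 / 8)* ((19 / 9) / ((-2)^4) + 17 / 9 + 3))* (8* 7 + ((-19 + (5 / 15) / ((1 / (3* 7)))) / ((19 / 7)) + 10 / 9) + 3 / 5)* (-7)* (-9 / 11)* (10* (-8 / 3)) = 538053467 / 7524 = 71511.63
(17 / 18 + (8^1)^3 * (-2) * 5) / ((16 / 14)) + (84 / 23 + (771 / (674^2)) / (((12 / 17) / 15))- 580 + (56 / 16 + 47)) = -941288920147 / 188070264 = -5004.99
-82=-82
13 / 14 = 0.93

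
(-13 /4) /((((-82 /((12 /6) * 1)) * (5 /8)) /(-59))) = -1534 /205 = -7.48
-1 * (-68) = 68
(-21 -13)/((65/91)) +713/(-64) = -18797/320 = -58.74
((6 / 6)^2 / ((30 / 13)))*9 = 39 / 10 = 3.90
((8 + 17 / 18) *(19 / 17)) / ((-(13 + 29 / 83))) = -253897 / 339048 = -0.75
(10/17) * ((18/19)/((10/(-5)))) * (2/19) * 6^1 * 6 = -6480/6137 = -1.06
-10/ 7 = -1.43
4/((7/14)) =8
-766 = -766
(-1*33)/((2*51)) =-11/34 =-0.32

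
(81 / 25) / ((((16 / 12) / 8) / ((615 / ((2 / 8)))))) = 239112 / 5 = 47822.40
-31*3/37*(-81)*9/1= 1832.35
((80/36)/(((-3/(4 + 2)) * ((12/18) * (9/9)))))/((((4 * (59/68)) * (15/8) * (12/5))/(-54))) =1360/59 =23.05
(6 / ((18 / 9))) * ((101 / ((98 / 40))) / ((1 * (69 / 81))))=145.18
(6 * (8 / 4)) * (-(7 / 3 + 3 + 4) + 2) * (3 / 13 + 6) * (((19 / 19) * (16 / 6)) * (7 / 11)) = -12096 / 13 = -930.46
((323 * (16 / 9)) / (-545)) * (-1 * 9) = 5168 / 545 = 9.48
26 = 26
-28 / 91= -4 / 13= -0.31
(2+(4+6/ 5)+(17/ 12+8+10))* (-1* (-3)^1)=1597/ 20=79.85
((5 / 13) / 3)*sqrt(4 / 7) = 10*sqrt(7) / 273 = 0.10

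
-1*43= -43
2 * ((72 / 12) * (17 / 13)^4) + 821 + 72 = 26507225 / 28561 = 928.09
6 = 6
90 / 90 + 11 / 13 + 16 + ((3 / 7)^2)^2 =558085 / 31213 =17.88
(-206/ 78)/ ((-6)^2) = -103/ 1404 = -0.07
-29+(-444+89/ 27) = -12682/ 27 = -469.70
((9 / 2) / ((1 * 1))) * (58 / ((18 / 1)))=29 / 2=14.50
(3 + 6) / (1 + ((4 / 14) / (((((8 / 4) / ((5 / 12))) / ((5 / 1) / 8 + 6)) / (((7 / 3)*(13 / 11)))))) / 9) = 256608 / 31957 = 8.03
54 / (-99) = -6 / 11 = -0.55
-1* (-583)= 583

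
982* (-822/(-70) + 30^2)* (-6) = -188019612/35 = -5371988.91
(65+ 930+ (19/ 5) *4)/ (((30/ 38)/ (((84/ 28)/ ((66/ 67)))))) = 6429923/ 1650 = 3896.92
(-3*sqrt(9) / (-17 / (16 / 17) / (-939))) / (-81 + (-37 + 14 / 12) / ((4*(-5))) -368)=3245184 / 3101837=1.05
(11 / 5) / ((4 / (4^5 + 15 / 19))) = 214181 / 380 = 563.63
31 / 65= 0.48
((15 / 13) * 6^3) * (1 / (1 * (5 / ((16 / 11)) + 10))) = 10368 / 559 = 18.55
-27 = -27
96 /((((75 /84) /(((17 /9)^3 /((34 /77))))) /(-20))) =-32820.89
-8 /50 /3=-4 /75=-0.05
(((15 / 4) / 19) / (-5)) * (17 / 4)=-51 / 304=-0.17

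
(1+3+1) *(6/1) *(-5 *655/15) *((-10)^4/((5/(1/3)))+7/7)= -13119650/3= -4373216.67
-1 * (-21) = 21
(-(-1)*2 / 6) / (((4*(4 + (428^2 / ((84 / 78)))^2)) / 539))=26411 / 17013083575344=0.00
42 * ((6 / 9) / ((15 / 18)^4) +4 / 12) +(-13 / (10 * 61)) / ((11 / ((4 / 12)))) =181321363 / 2516250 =72.06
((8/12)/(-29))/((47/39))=-26/1363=-0.02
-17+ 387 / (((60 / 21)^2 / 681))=12907003 / 400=32267.51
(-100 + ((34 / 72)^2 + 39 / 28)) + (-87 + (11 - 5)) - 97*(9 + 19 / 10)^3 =-142654021567 / 1134000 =-125797.20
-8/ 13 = -0.62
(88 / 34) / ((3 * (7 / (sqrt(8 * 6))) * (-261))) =-176 * sqrt(3) / 93177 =-0.00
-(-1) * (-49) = -49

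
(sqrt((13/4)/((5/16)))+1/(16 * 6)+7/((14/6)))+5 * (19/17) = 2 * sqrt(65)/5+14033/1632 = 11.82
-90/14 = -45/7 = -6.43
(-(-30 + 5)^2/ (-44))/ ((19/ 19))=625/ 44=14.20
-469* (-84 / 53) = 39396 / 53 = 743.32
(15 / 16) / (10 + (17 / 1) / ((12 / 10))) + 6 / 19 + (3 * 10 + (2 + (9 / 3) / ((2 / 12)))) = 221963 / 4408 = 50.35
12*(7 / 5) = 84 / 5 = 16.80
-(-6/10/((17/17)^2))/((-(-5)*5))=3/125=0.02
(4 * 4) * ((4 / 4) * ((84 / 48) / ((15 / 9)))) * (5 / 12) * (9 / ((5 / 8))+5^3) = 4879 / 5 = 975.80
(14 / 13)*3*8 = 336 / 13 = 25.85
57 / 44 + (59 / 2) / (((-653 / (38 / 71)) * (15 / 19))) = 38703209 / 30599580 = 1.26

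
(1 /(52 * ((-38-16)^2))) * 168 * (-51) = -119 /2106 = -0.06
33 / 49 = 0.67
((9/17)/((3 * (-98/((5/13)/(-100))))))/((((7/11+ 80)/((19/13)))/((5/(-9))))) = -209/2996860776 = -0.00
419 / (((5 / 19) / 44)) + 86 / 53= 18565482 / 265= 70058.42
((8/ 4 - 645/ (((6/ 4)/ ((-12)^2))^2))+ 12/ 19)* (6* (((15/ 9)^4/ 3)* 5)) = -458666463.61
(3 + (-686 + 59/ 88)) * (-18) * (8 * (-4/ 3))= -1441080/ 11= -131007.27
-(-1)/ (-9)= -1/ 9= -0.11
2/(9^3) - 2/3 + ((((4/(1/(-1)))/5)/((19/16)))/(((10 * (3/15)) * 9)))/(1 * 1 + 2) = -46844/69255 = -0.68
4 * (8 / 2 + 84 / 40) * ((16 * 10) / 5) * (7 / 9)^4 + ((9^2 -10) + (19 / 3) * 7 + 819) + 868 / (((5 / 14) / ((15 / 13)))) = 1716255097 / 426465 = 4024.38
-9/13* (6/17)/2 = -27/221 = -0.12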